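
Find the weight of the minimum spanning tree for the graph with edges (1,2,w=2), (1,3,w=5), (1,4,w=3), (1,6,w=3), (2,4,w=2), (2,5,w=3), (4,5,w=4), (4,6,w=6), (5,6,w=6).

Apply Kruskal's algorithm (sort edges by weight, add if no cycle):

Sorted edges by weight:
  (1,2) w=2
  (2,4) w=2
  (1,6) w=3
  (1,4) w=3
  (2,5) w=3
  (4,5) w=4
  (1,3) w=5
  (4,6) w=6
  (5,6) w=6

Add edge (1,2) w=2 -- no cycle. Running total: 2
Add edge (2,4) w=2 -- no cycle. Running total: 4
Add edge (1,6) w=3 -- no cycle. Running total: 7
Skip edge (1,4) w=3 -- would create cycle
Add edge (2,5) w=3 -- no cycle. Running total: 10
Skip edge (4,5) w=4 -- would create cycle
Add edge (1,3) w=5 -- no cycle. Running total: 15

MST edges: (1,2,w=2), (2,4,w=2), (1,6,w=3), (2,5,w=3), (1,3,w=5)
Total MST weight: 2 + 2 + 3 + 3 + 5 = 15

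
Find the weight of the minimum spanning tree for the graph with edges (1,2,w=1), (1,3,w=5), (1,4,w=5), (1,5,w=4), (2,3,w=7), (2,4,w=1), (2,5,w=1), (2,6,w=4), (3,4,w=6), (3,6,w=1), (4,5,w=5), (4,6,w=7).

Apply Kruskal's algorithm (sort edges by weight, add if no cycle):

Sorted edges by weight:
  (1,2) w=1
  (2,5) w=1
  (2,4) w=1
  (3,6) w=1
  (1,5) w=4
  (2,6) w=4
  (1,4) w=5
  (1,3) w=5
  (4,5) w=5
  (3,4) w=6
  (2,3) w=7
  (4,6) w=7

Add edge (1,2) w=1 -- no cycle. Running total: 1
Add edge (2,5) w=1 -- no cycle. Running total: 2
Add edge (2,4) w=1 -- no cycle. Running total: 3
Add edge (3,6) w=1 -- no cycle. Running total: 4
Skip edge (1,5) w=4 -- would create cycle
Add edge (2,6) w=4 -- no cycle. Running total: 8

MST edges: (1,2,w=1), (2,5,w=1), (2,4,w=1), (3,6,w=1), (2,6,w=4)
Total MST weight: 1 + 1 + 1 + 1 + 4 = 8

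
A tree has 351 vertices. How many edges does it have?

A tree on n vertices always has exactly n - 1 edges.
For n = 351: edges = 351 - 1 = 350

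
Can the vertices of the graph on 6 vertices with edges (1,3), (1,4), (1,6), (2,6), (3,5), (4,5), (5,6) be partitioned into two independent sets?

Step 1: Attempt 2-coloring using BFS:
  Start at vertex 1, assign color 0
  Color vertex 3 with color 1 (neighbor of 1)
  Color vertex 4 with color 1 (neighbor of 1)
  Color vertex 6 with color 1 (neighbor of 1)
  Color vertex 5 with color 0 (neighbor of 3)
  Color vertex 2 with color 0 (neighbor of 6)

Step 2: 2-coloring succeeded. No conflicts found.
  Set A (color 0): {1, 2, 5}
  Set B (color 1): {3, 4, 6}

The graph is bipartite with partition {1, 2, 5}, {3, 4, 6}.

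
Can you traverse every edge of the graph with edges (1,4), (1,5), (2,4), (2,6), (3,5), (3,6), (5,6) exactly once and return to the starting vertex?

Step 1: Find the degree of each vertex:
  deg(1) = 2
  deg(2) = 2
  deg(3) = 2
  deg(4) = 2
  deg(5) = 3
  deg(6) = 3

Step 2: Count vertices with odd degree:
  Odd-degree vertices: 5, 6 (2 total)

Step 3: Apply Euler's theorem:
  - Eulerian circuit exists iff graph is connected and all vertices have even degree
  - Eulerian path exists iff graph is connected and has 0 or 2 odd-degree vertices

Graph is connected with exactly 2 odd-degree vertices (5, 6).
Eulerian path exists (starting and ending at the odd-degree vertices), but no Eulerian circuit.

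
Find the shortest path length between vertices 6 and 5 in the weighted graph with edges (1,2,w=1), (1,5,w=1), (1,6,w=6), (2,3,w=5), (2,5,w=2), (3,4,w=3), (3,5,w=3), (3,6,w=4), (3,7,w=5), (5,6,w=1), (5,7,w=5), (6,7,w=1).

Step 1: Build adjacency list with weights:
  1: 2(w=1), 5(w=1), 6(w=6)
  2: 1(w=1), 3(w=5), 5(w=2)
  3: 2(w=5), 4(w=3), 5(w=3), 6(w=4), 7(w=5)
  4: 3(w=3)
  5: 1(w=1), 2(w=2), 3(w=3), 6(w=1), 7(w=5)
  6: 1(w=6), 3(w=4), 5(w=1), 7(w=1)
  7: 3(w=5), 5(w=5), 6(w=1)

Step 2: Apply Dijkstra's algorithm from vertex 6:
  Visit vertex 6 (distance=0)
    Update dist[1] = 6
    Update dist[3] = 4
    Update dist[5] = 1
    Update dist[7] = 1
  Visit vertex 5 (distance=1)
    Update dist[1] = 2
    Update dist[2] = 3

Step 3: Shortest path: 6 -> 5
Total weight: 1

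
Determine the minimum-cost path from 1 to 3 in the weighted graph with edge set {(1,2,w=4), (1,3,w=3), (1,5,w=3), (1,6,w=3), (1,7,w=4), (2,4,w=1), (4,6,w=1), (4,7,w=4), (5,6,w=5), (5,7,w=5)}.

Step 1: Build adjacency list with weights:
  1: 2(w=4), 3(w=3), 5(w=3), 6(w=3), 7(w=4)
  2: 1(w=4), 4(w=1)
  3: 1(w=3)
  4: 2(w=1), 6(w=1), 7(w=4)
  5: 1(w=3), 6(w=5), 7(w=5)
  6: 1(w=3), 4(w=1), 5(w=5)
  7: 1(w=4), 4(w=4), 5(w=5)

Step 2: Apply Dijkstra's algorithm from vertex 1:
  Visit vertex 1 (distance=0)
    Update dist[2] = 4
    Update dist[3] = 3
    Update dist[5] = 3
    Update dist[6] = 3
    Update dist[7] = 4
  Visit vertex 3 (distance=3)

Step 3: Shortest path: 1 -> 3
Total weight: 3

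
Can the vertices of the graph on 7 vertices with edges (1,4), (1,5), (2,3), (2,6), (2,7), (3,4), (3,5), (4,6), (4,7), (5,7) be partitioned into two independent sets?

Step 1: Attempt 2-coloring using BFS:
  Start at vertex 1, assign color 0
  Color vertex 4 with color 1 (neighbor of 1)
  Color vertex 5 with color 1 (neighbor of 1)
  Color vertex 3 with color 0 (neighbor of 4)
  Color vertex 6 with color 0 (neighbor of 4)
  Color vertex 7 with color 0 (neighbor of 4)
  Color vertex 2 with color 1 (neighbor of 3)

Step 2: 2-coloring succeeded. No conflicts found.
  Set A (color 0): {1, 3, 6, 7}
  Set B (color 1): {2, 4, 5}

The graph is bipartite with partition {1, 3, 6, 7}, {2, 4, 5}.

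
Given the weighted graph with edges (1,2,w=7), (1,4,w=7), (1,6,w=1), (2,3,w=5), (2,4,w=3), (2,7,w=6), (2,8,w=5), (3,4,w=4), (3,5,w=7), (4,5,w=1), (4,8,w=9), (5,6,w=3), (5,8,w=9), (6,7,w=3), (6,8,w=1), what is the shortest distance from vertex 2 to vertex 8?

Step 1: Build adjacency list with weights:
  1: 2(w=7), 4(w=7), 6(w=1)
  2: 1(w=7), 3(w=5), 4(w=3), 7(w=6), 8(w=5)
  3: 2(w=5), 4(w=4), 5(w=7)
  4: 1(w=7), 2(w=3), 3(w=4), 5(w=1), 8(w=9)
  5: 3(w=7), 4(w=1), 6(w=3), 8(w=9)
  6: 1(w=1), 5(w=3), 7(w=3), 8(w=1)
  7: 2(w=6), 6(w=3)
  8: 2(w=5), 4(w=9), 5(w=9), 6(w=1)

Step 2: Apply Dijkstra's algorithm from vertex 2:
  Visit vertex 2 (distance=0)
    Update dist[1] = 7
    Update dist[3] = 5
    Update dist[4] = 3
    Update dist[7] = 6
    Update dist[8] = 5
  Visit vertex 4 (distance=3)
    Update dist[5] = 4
  Visit vertex 5 (distance=4)
    Update dist[6] = 7
  Visit vertex 3 (distance=5)
  Visit vertex 8 (distance=5)
    Update dist[6] = 6

Step 3: Shortest path: 2 -> 8
Total weight: 5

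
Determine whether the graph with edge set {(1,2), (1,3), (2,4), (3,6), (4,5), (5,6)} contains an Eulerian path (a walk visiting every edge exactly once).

Step 1: Find the degree of each vertex:
  deg(1) = 2
  deg(2) = 2
  deg(3) = 2
  deg(4) = 2
  deg(5) = 2
  deg(6) = 2

Step 2: Count vertices with odd degree:
  All vertices have even degree (0 odd-degree vertices)

Step 3: Apply Euler's theorem:
  - Eulerian circuit exists iff graph is connected and all vertices have even degree
  - Eulerian path exists iff graph is connected and has 0 or 2 odd-degree vertices

Graph is connected with 0 odd-degree vertices.
Both Eulerian circuit and Eulerian path exist.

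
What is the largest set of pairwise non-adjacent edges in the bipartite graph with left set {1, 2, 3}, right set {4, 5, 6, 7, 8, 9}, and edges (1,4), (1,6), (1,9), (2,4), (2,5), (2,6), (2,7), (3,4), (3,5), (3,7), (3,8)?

Step 1: List the neighbors of each left vertex:
  1: 4, 6, 9
  2: 4, 5, 6, 7
  3: 4, 5, 7, 8

Step 2: Greedily match left vertices, then look for augmenting paths:
  Match 1 -- 4
  Match 2 -- 5
  Match 3 -- 7
  No augmenting path remains.

Step 3: Verify this is maximum:
  Matching size 3 = min(|L|, |R|) = min(3, 6), which is an upper bound, so this matching is maximum.

Maximum matching: {(1,4), (2,5), (3,7)}
Size: 3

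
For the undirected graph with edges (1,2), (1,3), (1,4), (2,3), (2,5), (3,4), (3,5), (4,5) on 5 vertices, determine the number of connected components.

Step 1: Build adjacency list from edges:
  1: 2, 3, 4
  2: 1, 3, 5
  3: 1, 2, 4, 5
  4: 1, 3, 5
  5: 2, 3, 4

Step 2: Run BFS/DFS from vertex 1:
  Visited: {1, 2, 3, 4, 5}
  Reached 5 of 5 vertices

Step 3: All 5 vertices reached from vertex 1, so the graph is connected.
Number of connected components: 1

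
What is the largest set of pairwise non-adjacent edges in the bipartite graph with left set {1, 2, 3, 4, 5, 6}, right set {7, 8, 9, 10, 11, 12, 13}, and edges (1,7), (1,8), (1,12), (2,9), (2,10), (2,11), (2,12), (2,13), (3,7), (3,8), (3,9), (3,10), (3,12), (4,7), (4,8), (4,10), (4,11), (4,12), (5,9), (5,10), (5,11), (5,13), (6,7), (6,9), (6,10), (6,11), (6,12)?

Step 1: List the neighbors of each left vertex:
  1: 7, 8, 12
  2: 9, 10, 11, 12, 13
  3: 7, 8, 9, 10, 12
  4: 7, 8, 10, 11, 12
  5: 9, 10, 11, 13
  6: 7, 9, 10, 11, 12

Step 2: Greedily match left vertices, then look for augmenting paths:
  Match 1 -- 7
  Match 2 -- 9
  Match 3 -- 8
  Match 4 -- 10
  Match 5 -- 11
  Match 6 -- 12
  No augmenting path remains.

Step 3: Verify this is maximum:
  Matching size 6 = min(|L|, |R|) = min(6, 7), which is an upper bound, so this matching is maximum.

Maximum matching: {(1,7), (2,9), (3,8), (4,10), (5,11), (6,12)}
Size: 6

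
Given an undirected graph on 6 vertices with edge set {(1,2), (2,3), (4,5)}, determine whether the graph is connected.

Step 1: Build adjacency list from edges:
  1: 2
  2: 1, 3
  3: 2
  4: 5
  5: 4
  6: (none)

Step 2: Run BFS/DFS from vertex 1:
  Visited: {1, 2, 3}
  Reached 3 of 6 vertices

Step 3: Only 3 of 6 vertices reached. Graph is disconnected.
Connected components: {1, 2, 3}, {4, 5}, {6}
Answer: No, the graph is not connected (3 components).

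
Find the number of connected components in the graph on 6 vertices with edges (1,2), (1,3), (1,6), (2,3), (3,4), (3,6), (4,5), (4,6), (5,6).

Step 1: Build adjacency list from edges:
  1: 2, 3, 6
  2: 1, 3
  3: 1, 2, 4, 6
  4: 3, 5, 6
  5: 4, 6
  6: 1, 3, 4, 5

Step 2: Run BFS/DFS from vertex 1:
  Visited: {1, 2, 3, 6, 4, 5}
  Reached 6 of 6 vertices

Step 3: All 6 vertices reached from vertex 1, so the graph is connected.
Number of connected components: 1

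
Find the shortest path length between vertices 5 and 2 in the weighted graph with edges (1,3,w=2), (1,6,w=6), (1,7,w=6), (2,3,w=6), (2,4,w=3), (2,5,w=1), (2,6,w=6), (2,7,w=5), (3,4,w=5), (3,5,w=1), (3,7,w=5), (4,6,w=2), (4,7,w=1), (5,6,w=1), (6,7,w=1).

Step 1: Build adjacency list with weights:
  1: 3(w=2), 6(w=6), 7(w=6)
  2: 3(w=6), 4(w=3), 5(w=1), 6(w=6), 7(w=5)
  3: 1(w=2), 2(w=6), 4(w=5), 5(w=1), 7(w=5)
  4: 2(w=3), 3(w=5), 6(w=2), 7(w=1)
  5: 2(w=1), 3(w=1), 6(w=1)
  6: 1(w=6), 2(w=6), 4(w=2), 5(w=1), 7(w=1)
  7: 1(w=6), 2(w=5), 3(w=5), 4(w=1), 6(w=1)

Step 2: Apply Dijkstra's algorithm from vertex 5:
  Visit vertex 5 (distance=0)
    Update dist[2] = 1
    Update dist[3] = 1
    Update dist[6] = 1
  Visit vertex 2 (distance=1)
    Update dist[4] = 4
    Update dist[7] = 6

Step 3: Shortest path: 5 -> 2
Total weight: 1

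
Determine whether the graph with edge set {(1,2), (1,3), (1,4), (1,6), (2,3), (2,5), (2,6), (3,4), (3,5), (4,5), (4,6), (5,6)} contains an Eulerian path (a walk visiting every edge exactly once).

Step 1: Find the degree of each vertex:
  deg(1) = 4
  deg(2) = 4
  deg(3) = 4
  deg(4) = 4
  deg(5) = 4
  deg(6) = 4

Step 2: Count vertices with odd degree:
  All vertices have even degree (0 odd-degree vertices)

Step 3: Apply Euler's theorem:
  - Eulerian circuit exists iff graph is connected and all vertices have even degree
  - Eulerian path exists iff graph is connected and has 0 or 2 odd-degree vertices

Graph is connected with 0 odd-degree vertices.
Both Eulerian circuit and Eulerian path exist.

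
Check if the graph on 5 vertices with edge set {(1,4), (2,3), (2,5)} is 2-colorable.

Step 1: Attempt 2-coloring using BFS:
  Start at vertex 1, assign color 0
  Color vertex 4 with color 1 (neighbor of 1)
  Start new component at vertex 2, assign color 0
  Color vertex 3 with color 1 (neighbor of 2)
  Color vertex 5 with color 1 (neighbor of 2)

Step 2: 2-coloring succeeded. No conflicts found.
  Set A (color 0): {1, 2}
  Set B (color 1): {3, 4, 5}

The graph is bipartite with partition {1, 2}, {3, 4, 5}.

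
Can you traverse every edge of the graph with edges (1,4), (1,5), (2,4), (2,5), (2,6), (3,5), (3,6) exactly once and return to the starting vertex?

Step 1: Find the degree of each vertex:
  deg(1) = 2
  deg(2) = 3
  deg(3) = 2
  deg(4) = 2
  deg(5) = 3
  deg(6) = 2

Step 2: Count vertices with odd degree:
  Odd-degree vertices: 2, 5 (2 total)

Step 3: Apply Euler's theorem:
  - Eulerian circuit exists iff graph is connected and all vertices have even degree
  - Eulerian path exists iff graph is connected and has 0 or 2 odd-degree vertices

Graph is connected with exactly 2 odd-degree vertices (2, 5).
Eulerian path exists (starting and ending at the odd-degree vertices), but no Eulerian circuit.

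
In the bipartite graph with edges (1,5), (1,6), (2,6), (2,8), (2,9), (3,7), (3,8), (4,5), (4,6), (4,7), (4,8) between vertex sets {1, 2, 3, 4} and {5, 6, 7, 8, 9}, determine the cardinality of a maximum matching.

Step 1: List the neighbors of each left vertex:
  1: 5, 6
  2: 6, 8, 9
  3: 7, 8
  4: 5, 6, 7, 8

Step 2: Greedily match left vertices, then look for augmenting paths:
  Match 1 -- 5
  Match 2 -- 6
  Match 3 -- 7
  Match 4 -- 8
  No augmenting path remains.

Step 3: Verify this is maximum:
  Matching size 4 = min(|L|, |R|) = min(4, 5), which is an upper bound, so this matching is maximum.

Maximum matching: {(1,5), (2,6), (3,7), (4,8)}
Size: 4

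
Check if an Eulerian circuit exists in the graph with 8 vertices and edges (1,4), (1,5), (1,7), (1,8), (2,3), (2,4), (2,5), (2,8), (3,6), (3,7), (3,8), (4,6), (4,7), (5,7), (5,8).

Step 1: Find the degree of each vertex:
  deg(1) = 4
  deg(2) = 4
  deg(3) = 4
  deg(4) = 4
  deg(5) = 4
  deg(6) = 2
  deg(7) = 4
  deg(8) = 4

Step 2: Count vertices with odd degree:
  All vertices have even degree (0 odd-degree vertices)

Step 3: Apply Euler's theorem:
  - Eulerian circuit exists iff graph is connected and all vertices have even degree
  - Eulerian path exists iff graph is connected and has 0 or 2 odd-degree vertices

Graph is connected with 0 odd-degree vertices.
Both Eulerian circuit and Eulerian path exist.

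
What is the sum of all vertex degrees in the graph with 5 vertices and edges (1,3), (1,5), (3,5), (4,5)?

Step 1: Count edges incident to each vertex:
  deg(1) = 2 (neighbors: 3, 5)
  deg(2) = 0 (neighbors: none)
  deg(3) = 2 (neighbors: 1, 5)
  deg(4) = 1 (neighbors: 5)
  deg(5) = 3 (neighbors: 1, 3, 4)

Step 2: Sum all degrees:
  2 + 0 + 2 + 1 + 3 = 8

Verification: sum of degrees = 2 * |E| = 2 * 4 = 8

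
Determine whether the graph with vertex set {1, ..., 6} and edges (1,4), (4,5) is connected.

Step 1: Build adjacency list from edges:
  1: 4
  2: (none)
  3: (none)
  4: 1, 5
  5: 4
  6: (none)

Step 2: Run BFS/DFS from vertex 1:
  Visited: {1, 4, 5}
  Reached 3 of 6 vertices

Step 3: Only 3 of 6 vertices reached. Graph is disconnected.
Connected components: {1, 4, 5}, {2}, {3}, {6}
Answer: No, the graph is not connected (4 components).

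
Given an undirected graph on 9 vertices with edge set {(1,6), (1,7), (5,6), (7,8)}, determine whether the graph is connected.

Step 1: Build adjacency list from edges:
  1: 6, 7
  2: (none)
  3: (none)
  4: (none)
  5: 6
  6: 1, 5
  7: 1, 8
  8: 7
  9: (none)

Step 2: Run BFS/DFS from vertex 1:
  Visited: {1, 6, 7, 5, 8}
  Reached 5 of 9 vertices

Step 3: Only 5 of 9 vertices reached. Graph is disconnected.
Connected components: {1, 5, 6, 7, 8}, {2}, {3}, {4}, {9}
Answer: No, the graph is not connected (5 components).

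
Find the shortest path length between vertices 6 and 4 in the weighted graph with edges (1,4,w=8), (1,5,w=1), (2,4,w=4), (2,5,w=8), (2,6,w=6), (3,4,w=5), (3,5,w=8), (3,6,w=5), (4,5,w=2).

Step 1: Build adjacency list with weights:
  1: 4(w=8), 5(w=1)
  2: 4(w=4), 5(w=8), 6(w=6)
  3: 4(w=5), 5(w=8), 6(w=5)
  4: 1(w=8), 2(w=4), 3(w=5), 5(w=2)
  5: 1(w=1), 2(w=8), 3(w=8), 4(w=2)
  6: 2(w=6), 3(w=5)

Step 2: Apply Dijkstra's algorithm from vertex 6:
  Visit vertex 6 (distance=0)
    Update dist[2] = 6
    Update dist[3] = 5
  Visit vertex 3 (distance=5)
    Update dist[4] = 10
    Update dist[5] = 13
  Visit vertex 2 (distance=6)
  Visit vertex 4 (distance=10)
    Update dist[1] = 18
    Update dist[5] = 12

Step 3: Shortest path: 6 -> 2 -> 4
Total weight: 6 + 4 = 10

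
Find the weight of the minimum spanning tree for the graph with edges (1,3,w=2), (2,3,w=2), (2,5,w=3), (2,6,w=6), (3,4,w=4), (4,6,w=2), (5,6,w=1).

Apply Kruskal's algorithm (sort edges by weight, add if no cycle):

Sorted edges by weight:
  (5,6) w=1
  (1,3) w=2
  (2,3) w=2
  (4,6) w=2
  (2,5) w=3
  (3,4) w=4
  (2,6) w=6

Add edge (5,6) w=1 -- no cycle. Running total: 1
Add edge (1,3) w=2 -- no cycle. Running total: 3
Add edge (2,3) w=2 -- no cycle. Running total: 5
Add edge (4,6) w=2 -- no cycle. Running total: 7
Add edge (2,5) w=3 -- no cycle. Running total: 10

MST edges: (5,6,w=1), (1,3,w=2), (2,3,w=2), (4,6,w=2), (2,5,w=3)
Total MST weight: 1 + 2 + 2 + 2 + 3 = 10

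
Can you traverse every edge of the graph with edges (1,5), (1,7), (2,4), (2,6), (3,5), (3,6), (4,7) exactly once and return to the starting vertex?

Step 1: Find the degree of each vertex:
  deg(1) = 2
  deg(2) = 2
  deg(3) = 2
  deg(4) = 2
  deg(5) = 2
  deg(6) = 2
  deg(7) = 2

Step 2: Count vertices with odd degree:
  All vertices have even degree (0 odd-degree vertices)

Step 3: Apply Euler's theorem:
  - Eulerian circuit exists iff graph is connected and all vertices have even degree
  - Eulerian path exists iff graph is connected and has 0 or 2 odd-degree vertices

Graph is connected with 0 odd-degree vertices.
Both Eulerian circuit and Eulerian path exist.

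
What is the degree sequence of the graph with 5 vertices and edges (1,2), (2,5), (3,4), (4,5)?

Step 1: Count edges incident to each vertex:
  deg(1) = 1 (neighbors: 2)
  deg(2) = 2 (neighbors: 1, 5)
  deg(3) = 1 (neighbors: 4)
  deg(4) = 2 (neighbors: 3, 5)
  deg(5) = 2 (neighbors: 2, 4)

Step 2: Sort degrees in non-increasing order:
  Degrees: [1, 2, 1, 2, 2] -> sorted: [2, 2, 2, 1, 1]

Degree sequence: [2, 2, 2, 1, 1]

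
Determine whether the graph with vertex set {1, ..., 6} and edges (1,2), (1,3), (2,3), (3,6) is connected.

Step 1: Build adjacency list from edges:
  1: 2, 3
  2: 1, 3
  3: 1, 2, 6
  4: (none)
  5: (none)
  6: 3

Step 2: Run BFS/DFS from vertex 1:
  Visited: {1, 2, 3, 6}
  Reached 4 of 6 vertices

Step 3: Only 4 of 6 vertices reached. Graph is disconnected.
Connected components: {1, 2, 3, 6}, {4}, {5}
Answer: No, the graph is not connected (3 components).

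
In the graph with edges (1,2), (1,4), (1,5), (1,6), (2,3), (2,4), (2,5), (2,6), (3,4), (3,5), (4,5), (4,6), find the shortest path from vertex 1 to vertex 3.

Step 1: Build adjacency list:
  1: 2, 4, 5, 6
  2: 1, 3, 4, 5, 6
  3: 2, 4, 5
  4: 1, 2, 3, 5, 6
  5: 1, 2, 3, 4
  6: 1, 2, 4

Step 2: BFS from vertex 1 to find shortest path to 3:
  vertex 2 reached at distance 1
  vertex 4 reached at distance 1
  vertex 5 reached at distance 1
  vertex 6 reached at distance 1
  vertex 3 reached at distance 2

Step 3: Shortest path: 1 -> 4 -> 3
Path length: 2 edges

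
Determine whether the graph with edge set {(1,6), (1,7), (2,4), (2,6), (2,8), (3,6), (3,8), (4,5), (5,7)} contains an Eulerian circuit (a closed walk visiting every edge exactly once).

Step 1: Find the degree of each vertex:
  deg(1) = 2
  deg(2) = 3
  deg(3) = 2
  deg(4) = 2
  deg(5) = 2
  deg(6) = 3
  deg(7) = 2
  deg(8) = 2

Step 2: Count vertices with odd degree:
  Odd-degree vertices: 2, 6 (2 total)

Step 3: Apply Euler's theorem:
  - Eulerian circuit exists iff graph is connected and all vertices have even degree
  - Eulerian path exists iff graph is connected and has 0 or 2 odd-degree vertices

Graph is connected with exactly 2 odd-degree vertices (2, 6).
Eulerian path exists (starting and ending at the odd-degree vertices), but no Eulerian circuit.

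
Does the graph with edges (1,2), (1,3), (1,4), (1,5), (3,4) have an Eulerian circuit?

Step 1: Find the degree of each vertex:
  deg(1) = 4
  deg(2) = 1
  deg(3) = 2
  deg(4) = 2
  deg(5) = 1

Step 2: Count vertices with odd degree:
  Odd-degree vertices: 2, 5 (2 total)

Step 3: Apply Euler's theorem:
  - Eulerian circuit exists iff graph is connected and all vertices have even degree
  - Eulerian path exists iff graph is connected and has 0 or 2 odd-degree vertices

Graph is connected with exactly 2 odd-degree vertices (2, 5).
Eulerian path exists (starting and ending at the odd-degree vertices), but no Eulerian circuit.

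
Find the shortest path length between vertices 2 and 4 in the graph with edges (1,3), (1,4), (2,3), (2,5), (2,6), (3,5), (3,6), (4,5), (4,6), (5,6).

Step 1: Build adjacency list:
  1: 3, 4
  2: 3, 5, 6
  3: 1, 2, 5, 6
  4: 1, 5, 6
  5: 2, 3, 4, 6
  6: 2, 3, 4, 5

Step 2: BFS from vertex 2 to find shortest path to 4:
  vertex 3 reached at distance 1
  vertex 5 reached at distance 1
  vertex 6 reached at distance 1
  vertex 1 reached at distance 2
  vertex 4 reached at distance 2

Step 3: Shortest path: 2 -> 5 -> 4
Path length: 2 edges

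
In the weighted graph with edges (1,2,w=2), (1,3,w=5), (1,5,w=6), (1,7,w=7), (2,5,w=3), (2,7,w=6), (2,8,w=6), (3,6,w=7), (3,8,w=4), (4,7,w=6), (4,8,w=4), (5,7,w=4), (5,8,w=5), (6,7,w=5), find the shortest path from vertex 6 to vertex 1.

Step 1: Build adjacency list with weights:
  1: 2(w=2), 3(w=5), 5(w=6), 7(w=7)
  2: 1(w=2), 5(w=3), 7(w=6), 8(w=6)
  3: 1(w=5), 6(w=7), 8(w=4)
  4: 7(w=6), 8(w=4)
  5: 1(w=6), 2(w=3), 7(w=4), 8(w=5)
  6: 3(w=7), 7(w=5)
  7: 1(w=7), 2(w=6), 4(w=6), 5(w=4), 6(w=5)
  8: 2(w=6), 3(w=4), 4(w=4), 5(w=5)

Step 2: Apply Dijkstra's algorithm from vertex 6:
  Visit vertex 6 (distance=0)
    Update dist[3] = 7
    Update dist[7] = 5
  Visit vertex 7 (distance=5)
    Update dist[1] = 12
    Update dist[2] = 11
    Update dist[4] = 11
    Update dist[5] = 9
  Visit vertex 3 (distance=7)
    Update dist[8] = 11
  Visit vertex 5 (distance=9)
  Visit vertex 2 (distance=11)
  Visit vertex 4 (distance=11)
  Visit vertex 8 (distance=11)
  Visit vertex 1 (distance=12)

Step 3: Shortest path: 6 -> 3 -> 1
Total weight: 7 + 5 = 12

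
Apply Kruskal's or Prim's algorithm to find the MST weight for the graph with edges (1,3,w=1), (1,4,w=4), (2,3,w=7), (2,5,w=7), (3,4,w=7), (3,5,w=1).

Apply Kruskal's algorithm (sort edges by weight, add if no cycle):

Sorted edges by weight:
  (1,3) w=1
  (3,5) w=1
  (1,4) w=4
  (2,3) w=7
  (2,5) w=7
  (3,4) w=7

Add edge (1,3) w=1 -- no cycle. Running total: 1
Add edge (3,5) w=1 -- no cycle. Running total: 2
Add edge (1,4) w=4 -- no cycle. Running total: 6
Add edge (2,3) w=7 -- no cycle. Running total: 13

MST edges: (1,3,w=1), (3,5,w=1), (1,4,w=4), (2,3,w=7)
Total MST weight: 1 + 1 + 4 + 7 = 13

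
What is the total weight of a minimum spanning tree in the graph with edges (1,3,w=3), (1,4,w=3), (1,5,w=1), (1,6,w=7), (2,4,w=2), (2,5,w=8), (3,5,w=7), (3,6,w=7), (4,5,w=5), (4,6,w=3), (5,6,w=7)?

Apply Kruskal's algorithm (sort edges by weight, add if no cycle):

Sorted edges by weight:
  (1,5) w=1
  (2,4) w=2
  (1,3) w=3
  (1,4) w=3
  (4,6) w=3
  (4,5) w=5
  (1,6) w=7
  (3,6) w=7
  (3,5) w=7
  (5,6) w=7
  (2,5) w=8

Add edge (1,5) w=1 -- no cycle. Running total: 1
Add edge (2,4) w=2 -- no cycle. Running total: 3
Add edge (1,3) w=3 -- no cycle. Running total: 6
Add edge (1,4) w=3 -- no cycle. Running total: 9
Add edge (4,6) w=3 -- no cycle. Running total: 12

MST edges: (1,5,w=1), (2,4,w=2), (1,3,w=3), (1,4,w=3), (4,6,w=3)
Total MST weight: 1 + 2 + 3 + 3 + 3 = 12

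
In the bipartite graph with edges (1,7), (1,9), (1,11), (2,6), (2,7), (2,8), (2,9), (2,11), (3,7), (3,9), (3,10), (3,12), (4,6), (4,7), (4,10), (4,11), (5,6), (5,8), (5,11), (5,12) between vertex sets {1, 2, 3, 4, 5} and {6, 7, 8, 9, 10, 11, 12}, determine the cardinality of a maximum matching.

Step 1: List the neighbors of each left vertex:
  1: 7, 9, 11
  2: 6, 7, 8, 9, 11
  3: 7, 9, 10, 12
  4: 6, 7, 10, 11
  5: 6, 8, 11, 12

Step 2: Greedily match left vertices, then look for augmenting paths:
  Match 1 -- 7
  Match 2 -- 6
  Match 3 -- 9
  Match 4 -- 10
  Match 5 -- 8
  No augmenting path remains.

Step 3: Verify this is maximum:
  Matching size 5 = min(|L|, |R|) = min(5, 7), which is an upper bound, so this matching is maximum.

Maximum matching: {(1,7), (2,6), (3,9), (4,10), (5,8)}
Size: 5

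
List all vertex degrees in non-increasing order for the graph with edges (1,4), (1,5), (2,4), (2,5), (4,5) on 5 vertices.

Step 1: Count edges incident to each vertex:
  deg(1) = 2 (neighbors: 4, 5)
  deg(2) = 2 (neighbors: 4, 5)
  deg(3) = 0 (neighbors: none)
  deg(4) = 3 (neighbors: 1, 2, 5)
  deg(5) = 3 (neighbors: 1, 2, 4)

Step 2: Sort degrees in non-increasing order:
  Degrees: [2, 2, 0, 3, 3] -> sorted: [3, 3, 2, 2, 0]

Degree sequence: [3, 3, 2, 2, 0]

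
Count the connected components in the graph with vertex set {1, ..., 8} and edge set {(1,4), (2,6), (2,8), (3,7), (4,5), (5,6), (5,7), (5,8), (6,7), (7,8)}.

Step 1: Build adjacency list from edges:
  1: 4
  2: 6, 8
  3: 7
  4: 1, 5
  5: 4, 6, 7, 8
  6: 2, 5, 7
  7: 3, 5, 6, 8
  8: 2, 5, 7

Step 2: Run BFS/DFS from vertex 1:
  Visited: {1, 4, 5, 6, 7, 8, 2, 3}
  Reached 8 of 8 vertices

Step 3: All 8 vertices reached from vertex 1, so the graph is connected.
Number of connected components: 1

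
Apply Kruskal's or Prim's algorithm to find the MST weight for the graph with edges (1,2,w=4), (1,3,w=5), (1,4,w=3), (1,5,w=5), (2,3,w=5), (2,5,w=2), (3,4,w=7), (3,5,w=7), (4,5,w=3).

Apply Kruskal's algorithm (sort edges by weight, add if no cycle):

Sorted edges by weight:
  (2,5) w=2
  (1,4) w=3
  (4,5) w=3
  (1,2) w=4
  (1,3) w=5
  (1,5) w=5
  (2,3) w=5
  (3,5) w=7
  (3,4) w=7

Add edge (2,5) w=2 -- no cycle. Running total: 2
Add edge (1,4) w=3 -- no cycle. Running total: 5
Add edge (4,5) w=3 -- no cycle. Running total: 8
Skip edge (1,2) w=4 -- would create cycle
Add edge (1,3) w=5 -- no cycle. Running total: 13

MST edges: (2,5,w=2), (1,4,w=3), (4,5,w=3), (1,3,w=5)
Total MST weight: 2 + 3 + 3 + 5 = 13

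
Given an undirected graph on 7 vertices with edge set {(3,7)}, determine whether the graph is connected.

Step 1: Build adjacency list from edges:
  1: (none)
  2: (none)
  3: 7
  4: (none)
  5: (none)
  6: (none)
  7: 3

Step 2: Run BFS/DFS from vertex 1:
  Visited: {1}
  Reached 1 of 7 vertices

Step 3: Only 1 of 7 vertices reached. Graph is disconnected.
Connected components: {1}, {2}, {3, 7}, {4}, {5}, {6}
Answer: No, the graph is not connected (6 components).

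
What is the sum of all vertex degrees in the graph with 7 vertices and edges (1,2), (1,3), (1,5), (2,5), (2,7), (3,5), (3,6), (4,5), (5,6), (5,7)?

Step 1: Count edges incident to each vertex:
  deg(1) = 3 (neighbors: 2, 3, 5)
  deg(2) = 3 (neighbors: 1, 5, 7)
  deg(3) = 3 (neighbors: 1, 5, 6)
  deg(4) = 1 (neighbors: 5)
  deg(5) = 6 (neighbors: 1, 2, 3, 4, 6, 7)
  deg(6) = 2 (neighbors: 3, 5)
  deg(7) = 2 (neighbors: 2, 5)

Step 2: Sum all degrees:
  3 + 3 + 3 + 1 + 6 + 2 + 2 = 20

Verification: sum of degrees = 2 * |E| = 2 * 10 = 20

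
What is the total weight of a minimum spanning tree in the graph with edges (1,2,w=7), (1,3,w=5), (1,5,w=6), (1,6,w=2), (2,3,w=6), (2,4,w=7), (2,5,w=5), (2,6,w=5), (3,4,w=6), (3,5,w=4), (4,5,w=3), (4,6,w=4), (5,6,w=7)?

Apply Kruskal's algorithm (sort edges by weight, add if no cycle):

Sorted edges by weight:
  (1,6) w=2
  (4,5) w=3
  (3,5) w=4
  (4,6) w=4
  (1,3) w=5
  (2,5) w=5
  (2,6) w=5
  (1,5) w=6
  (2,3) w=6
  (3,4) w=6
  (1,2) w=7
  (2,4) w=7
  (5,6) w=7

Add edge (1,6) w=2 -- no cycle. Running total: 2
Add edge (4,5) w=3 -- no cycle. Running total: 5
Add edge (3,5) w=4 -- no cycle. Running total: 9
Add edge (4,6) w=4 -- no cycle. Running total: 13
Skip edge (1,3) w=5 -- would create cycle
Add edge (2,5) w=5 -- no cycle. Running total: 18

MST edges: (1,6,w=2), (4,5,w=3), (3,5,w=4), (4,6,w=4), (2,5,w=5)
Total MST weight: 2 + 3 + 4 + 4 + 5 = 18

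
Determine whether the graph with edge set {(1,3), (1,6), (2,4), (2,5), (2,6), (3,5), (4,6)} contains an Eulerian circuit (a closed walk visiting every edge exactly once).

Step 1: Find the degree of each vertex:
  deg(1) = 2
  deg(2) = 3
  deg(3) = 2
  deg(4) = 2
  deg(5) = 2
  deg(6) = 3

Step 2: Count vertices with odd degree:
  Odd-degree vertices: 2, 6 (2 total)

Step 3: Apply Euler's theorem:
  - Eulerian circuit exists iff graph is connected and all vertices have even degree
  - Eulerian path exists iff graph is connected and has 0 or 2 odd-degree vertices

Graph is connected with exactly 2 odd-degree vertices (2, 6).
Eulerian path exists (starting and ending at the odd-degree vertices), but no Eulerian circuit.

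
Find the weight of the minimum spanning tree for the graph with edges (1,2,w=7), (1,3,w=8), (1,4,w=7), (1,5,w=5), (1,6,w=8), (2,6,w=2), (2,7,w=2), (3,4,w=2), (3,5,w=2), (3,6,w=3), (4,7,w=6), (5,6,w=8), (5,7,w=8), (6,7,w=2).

Apply Kruskal's algorithm (sort edges by weight, add if no cycle):

Sorted edges by weight:
  (2,6) w=2
  (2,7) w=2
  (3,5) w=2
  (3,4) w=2
  (6,7) w=2
  (3,6) w=3
  (1,5) w=5
  (4,7) w=6
  (1,2) w=7
  (1,4) w=7
  (1,3) w=8
  (1,6) w=8
  (5,6) w=8
  (5,7) w=8

Add edge (2,6) w=2 -- no cycle. Running total: 2
Add edge (2,7) w=2 -- no cycle. Running total: 4
Add edge (3,5) w=2 -- no cycle. Running total: 6
Add edge (3,4) w=2 -- no cycle. Running total: 8
Skip edge (6,7) w=2 -- would create cycle
Add edge (3,6) w=3 -- no cycle. Running total: 11
Add edge (1,5) w=5 -- no cycle. Running total: 16

MST edges: (2,6,w=2), (2,7,w=2), (3,5,w=2), (3,4,w=2), (3,6,w=3), (1,5,w=5)
Total MST weight: 2 + 2 + 2 + 2 + 3 + 5 = 16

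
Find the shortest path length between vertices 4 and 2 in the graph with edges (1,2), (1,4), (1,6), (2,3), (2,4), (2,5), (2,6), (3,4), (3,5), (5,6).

Step 1: Build adjacency list:
  1: 2, 4, 6
  2: 1, 3, 4, 5, 6
  3: 2, 4, 5
  4: 1, 2, 3
  5: 2, 3, 6
  6: 1, 2, 5

Step 2: BFS from vertex 4 to find shortest path to 2:
  vertex 1 reached at distance 1
  vertex 2 reached at distance 1

Step 3: Shortest path: 4 -> 2
Path length: 1 edge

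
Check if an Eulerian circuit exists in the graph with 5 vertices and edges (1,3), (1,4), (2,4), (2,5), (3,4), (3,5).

Step 1: Find the degree of each vertex:
  deg(1) = 2
  deg(2) = 2
  deg(3) = 3
  deg(4) = 3
  deg(5) = 2

Step 2: Count vertices with odd degree:
  Odd-degree vertices: 3, 4 (2 total)

Step 3: Apply Euler's theorem:
  - Eulerian circuit exists iff graph is connected and all vertices have even degree
  - Eulerian path exists iff graph is connected and has 0 or 2 odd-degree vertices

Graph is connected with exactly 2 odd-degree vertices (3, 4).
Eulerian path exists (starting and ending at the odd-degree vertices), but no Eulerian circuit.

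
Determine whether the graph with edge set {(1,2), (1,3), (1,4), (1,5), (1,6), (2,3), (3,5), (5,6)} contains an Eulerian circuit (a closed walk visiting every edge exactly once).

Step 1: Find the degree of each vertex:
  deg(1) = 5
  deg(2) = 2
  deg(3) = 3
  deg(4) = 1
  deg(5) = 3
  deg(6) = 2

Step 2: Count vertices with odd degree:
  Odd-degree vertices: 1, 3, 4, 5 (4 total)

Step 3: Apply Euler's theorem:
  - Eulerian circuit exists iff graph is connected and all vertices have even degree
  - Eulerian path exists iff graph is connected and has 0 or 2 odd-degree vertices

Graph has 4 odd-degree vertices (need 0 or 2).
Neither Eulerian path nor Eulerian circuit exists.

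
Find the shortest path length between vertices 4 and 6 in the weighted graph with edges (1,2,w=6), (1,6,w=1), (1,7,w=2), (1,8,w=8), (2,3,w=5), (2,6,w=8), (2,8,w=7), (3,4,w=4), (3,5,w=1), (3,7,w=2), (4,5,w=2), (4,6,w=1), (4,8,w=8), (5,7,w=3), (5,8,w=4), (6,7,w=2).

Step 1: Build adjacency list with weights:
  1: 2(w=6), 6(w=1), 7(w=2), 8(w=8)
  2: 1(w=6), 3(w=5), 6(w=8), 8(w=7)
  3: 2(w=5), 4(w=4), 5(w=1), 7(w=2)
  4: 3(w=4), 5(w=2), 6(w=1), 8(w=8)
  5: 3(w=1), 4(w=2), 7(w=3), 8(w=4)
  6: 1(w=1), 2(w=8), 4(w=1), 7(w=2)
  7: 1(w=2), 3(w=2), 5(w=3), 6(w=2)
  8: 1(w=8), 2(w=7), 4(w=8), 5(w=4)

Step 2: Apply Dijkstra's algorithm from vertex 4:
  Visit vertex 4 (distance=0)
    Update dist[3] = 4
    Update dist[5] = 2
    Update dist[6] = 1
    Update dist[8] = 8
  Visit vertex 6 (distance=1)
    Update dist[1] = 2
    Update dist[2] = 9
    Update dist[7] = 3

Step 3: Shortest path: 4 -> 6
Total weight: 1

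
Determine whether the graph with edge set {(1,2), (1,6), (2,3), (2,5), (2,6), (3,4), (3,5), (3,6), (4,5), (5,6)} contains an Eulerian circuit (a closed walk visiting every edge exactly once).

Step 1: Find the degree of each vertex:
  deg(1) = 2
  deg(2) = 4
  deg(3) = 4
  deg(4) = 2
  deg(5) = 4
  deg(6) = 4

Step 2: Count vertices with odd degree:
  All vertices have even degree (0 odd-degree vertices)

Step 3: Apply Euler's theorem:
  - Eulerian circuit exists iff graph is connected and all vertices have even degree
  - Eulerian path exists iff graph is connected and has 0 or 2 odd-degree vertices

Graph is connected with 0 odd-degree vertices.
Both Eulerian circuit and Eulerian path exist.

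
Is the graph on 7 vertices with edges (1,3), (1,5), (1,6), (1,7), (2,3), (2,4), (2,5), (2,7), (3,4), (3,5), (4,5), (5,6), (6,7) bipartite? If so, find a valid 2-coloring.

Step 1: Attempt 2-coloring using BFS:
  Start at vertex 1, assign color 0
  Color vertex 3 with color 1 (neighbor of 1)
  Color vertex 5 with color 1 (neighbor of 1)
  Color vertex 6 with color 1 (neighbor of 1)
  Color vertex 7 with color 1 (neighbor of 1)
  Color vertex 2 with color 0 (neighbor of 3)
  Color vertex 4 with color 0 (neighbor of 3)

Step 2: Conflict found! Vertices 3 and 5 are adjacent but have the same color.
This means the graph contains an odd cycle.

The graph is NOT bipartite.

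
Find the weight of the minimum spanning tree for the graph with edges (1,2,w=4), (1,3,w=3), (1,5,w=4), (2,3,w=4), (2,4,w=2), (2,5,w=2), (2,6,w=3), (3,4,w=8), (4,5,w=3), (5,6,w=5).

Apply Kruskal's algorithm (sort edges by weight, add if no cycle):

Sorted edges by weight:
  (2,5) w=2
  (2,4) w=2
  (1,3) w=3
  (2,6) w=3
  (4,5) w=3
  (1,5) w=4
  (1,2) w=4
  (2,3) w=4
  (5,6) w=5
  (3,4) w=8

Add edge (2,5) w=2 -- no cycle. Running total: 2
Add edge (2,4) w=2 -- no cycle. Running total: 4
Add edge (1,3) w=3 -- no cycle. Running total: 7
Add edge (2,6) w=3 -- no cycle. Running total: 10
Skip edge (4,5) w=3 -- would create cycle
Add edge (1,5) w=4 -- no cycle. Running total: 14

MST edges: (2,5,w=2), (2,4,w=2), (1,3,w=3), (2,6,w=3), (1,5,w=4)
Total MST weight: 2 + 2 + 3 + 3 + 4 = 14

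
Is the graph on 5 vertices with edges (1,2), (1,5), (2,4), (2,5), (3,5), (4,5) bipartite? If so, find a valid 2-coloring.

Step 1: Attempt 2-coloring using BFS:
  Start at vertex 1, assign color 0
  Color vertex 2 with color 1 (neighbor of 1)
  Color vertex 5 with color 1 (neighbor of 1)
  Color vertex 4 with color 0 (neighbor of 2)

Step 2: Conflict found! Vertices 2 and 5 are adjacent but have the same color.
This means the graph contains an odd cycle.

The graph is NOT bipartite.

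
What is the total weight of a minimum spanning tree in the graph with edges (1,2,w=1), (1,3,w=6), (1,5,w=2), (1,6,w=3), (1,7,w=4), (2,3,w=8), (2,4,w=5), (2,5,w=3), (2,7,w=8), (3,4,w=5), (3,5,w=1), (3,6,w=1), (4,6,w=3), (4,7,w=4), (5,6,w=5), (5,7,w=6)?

Apply Kruskal's algorithm (sort edges by weight, add if no cycle):

Sorted edges by weight:
  (1,2) w=1
  (3,5) w=1
  (3,6) w=1
  (1,5) w=2
  (1,6) w=3
  (2,5) w=3
  (4,6) w=3
  (1,7) w=4
  (4,7) w=4
  (2,4) w=5
  (3,4) w=5
  (5,6) w=5
  (1,3) w=6
  (5,7) w=6
  (2,3) w=8
  (2,7) w=8

Add edge (1,2) w=1 -- no cycle. Running total: 1
Add edge (3,5) w=1 -- no cycle. Running total: 2
Add edge (3,6) w=1 -- no cycle. Running total: 3
Add edge (1,5) w=2 -- no cycle. Running total: 5
Skip edge (1,6) w=3 -- would create cycle
Skip edge (2,5) w=3 -- would create cycle
Add edge (4,6) w=3 -- no cycle. Running total: 8
Add edge (1,7) w=4 -- no cycle. Running total: 12

MST edges: (1,2,w=1), (3,5,w=1), (3,6,w=1), (1,5,w=2), (4,6,w=3), (1,7,w=4)
Total MST weight: 1 + 1 + 1 + 2 + 3 + 4 = 12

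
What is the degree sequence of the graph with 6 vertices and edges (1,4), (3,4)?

Step 1: Count edges incident to each vertex:
  deg(1) = 1 (neighbors: 4)
  deg(2) = 0 (neighbors: none)
  deg(3) = 1 (neighbors: 4)
  deg(4) = 2 (neighbors: 1, 3)
  deg(5) = 0 (neighbors: none)
  deg(6) = 0 (neighbors: none)

Step 2: Sort degrees in non-increasing order:
  Degrees: [1, 0, 1, 2, 0, 0] -> sorted: [2, 1, 1, 0, 0, 0]

Degree sequence: [2, 1, 1, 0, 0, 0]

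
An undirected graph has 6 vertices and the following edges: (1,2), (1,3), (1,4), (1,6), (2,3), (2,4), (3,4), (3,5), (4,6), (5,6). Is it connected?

Step 1: Build adjacency list from edges:
  1: 2, 3, 4, 6
  2: 1, 3, 4
  3: 1, 2, 4, 5
  4: 1, 2, 3, 6
  5: 3, 6
  6: 1, 4, 5

Step 2: Run BFS/DFS from vertex 1:
  Visited: {1, 2, 3, 4, 6, 5}
  Reached 6 of 6 vertices

Step 3: All 6 vertices reached from vertex 1, so the graph is connected.
Answer: Yes, the graph is connected.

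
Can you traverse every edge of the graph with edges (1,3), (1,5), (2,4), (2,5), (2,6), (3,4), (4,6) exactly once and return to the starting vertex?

Step 1: Find the degree of each vertex:
  deg(1) = 2
  deg(2) = 3
  deg(3) = 2
  deg(4) = 3
  deg(5) = 2
  deg(6) = 2

Step 2: Count vertices with odd degree:
  Odd-degree vertices: 2, 4 (2 total)

Step 3: Apply Euler's theorem:
  - Eulerian circuit exists iff graph is connected and all vertices have even degree
  - Eulerian path exists iff graph is connected and has 0 or 2 odd-degree vertices

Graph is connected with exactly 2 odd-degree vertices (2, 4).
Eulerian path exists (starting and ending at the odd-degree vertices), but no Eulerian circuit.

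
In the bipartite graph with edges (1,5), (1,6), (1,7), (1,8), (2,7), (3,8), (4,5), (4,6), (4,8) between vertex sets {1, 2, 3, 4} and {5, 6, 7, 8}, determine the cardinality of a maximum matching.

Step 1: List the neighbors of each left vertex:
  1: 5, 6, 7, 8
  2: 7
  3: 8
  4: 5, 6, 8

Step 2: Greedily match left vertices, then look for augmenting paths:
  Match 1 -- 5
  Match 2 -- 7
  Match 3 -- 8
  Match 4 -- 6
  No augmenting path remains.

Step 3: Verify this is maximum:
  Matching size 4 = min(|L|, |R|) = min(4, 4), which is an upper bound, so this matching is maximum.

Maximum matching: {(1,5), (2,7), (3,8), (4,6)}
Size: 4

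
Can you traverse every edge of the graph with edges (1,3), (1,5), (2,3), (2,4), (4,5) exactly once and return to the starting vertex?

Step 1: Find the degree of each vertex:
  deg(1) = 2
  deg(2) = 2
  deg(3) = 2
  deg(4) = 2
  deg(5) = 2

Step 2: Count vertices with odd degree:
  All vertices have even degree (0 odd-degree vertices)

Step 3: Apply Euler's theorem:
  - Eulerian circuit exists iff graph is connected and all vertices have even degree
  - Eulerian path exists iff graph is connected and has 0 or 2 odd-degree vertices

Graph is connected with 0 odd-degree vertices.
Both Eulerian circuit and Eulerian path exist.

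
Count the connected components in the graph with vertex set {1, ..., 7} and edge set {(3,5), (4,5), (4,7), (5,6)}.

Step 1: Build adjacency list from edges:
  1: (none)
  2: (none)
  3: 5
  4: 5, 7
  5: 3, 4, 6
  6: 5
  7: 4

Step 2: Run BFS/DFS from vertex 1:
  Visited: {1}
  Reached 1 of 7 vertices

Step 3: Only 1 of 7 vertices reached. Graph is disconnected.
Connected components: {1}, {2}, {3, 4, 5, 6, 7}
Number of connected components: 3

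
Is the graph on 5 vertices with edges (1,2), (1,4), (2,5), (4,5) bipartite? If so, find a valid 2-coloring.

Step 1: Attempt 2-coloring using BFS:
  Start at vertex 1, assign color 0
  Color vertex 2 with color 1 (neighbor of 1)
  Color vertex 4 with color 1 (neighbor of 1)
  Color vertex 5 with color 0 (neighbor of 2)
  Start new component at vertex 3, assign color 0

Step 2: 2-coloring succeeded. No conflicts found.
  Set A (color 0): {1, 3, 5}
  Set B (color 1): {2, 4}

The graph is bipartite with partition {1, 3, 5}, {2, 4}.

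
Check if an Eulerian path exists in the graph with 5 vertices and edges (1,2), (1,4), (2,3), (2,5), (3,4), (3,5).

Step 1: Find the degree of each vertex:
  deg(1) = 2
  deg(2) = 3
  deg(3) = 3
  deg(4) = 2
  deg(5) = 2

Step 2: Count vertices with odd degree:
  Odd-degree vertices: 2, 3 (2 total)

Step 3: Apply Euler's theorem:
  - Eulerian circuit exists iff graph is connected and all vertices have even degree
  - Eulerian path exists iff graph is connected and has 0 or 2 odd-degree vertices

Graph is connected with exactly 2 odd-degree vertices (2, 3).
Eulerian path exists (starting and ending at the odd-degree vertices), but no Eulerian circuit.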